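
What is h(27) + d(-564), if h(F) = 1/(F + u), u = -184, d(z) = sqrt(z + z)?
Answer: -1/157 + 2*I*sqrt(282) ≈ -0.0063694 + 33.586*I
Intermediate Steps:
d(z) = sqrt(2)*sqrt(z) (d(z) = sqrt(2*z) = sqrt(2)*sqrt(z))
h(F) = 1/(-184 + F) (h(F) = 1/(F - 184) = 1/(-184 + F))
h(27) + d(-564) = 1/(-184 + 27) + sqrt(2)*sqrt(-564) = 1/(-157) + sqrt(2)*(2*I*sqrt(141)) = -1/157 + 2*I*sqrt(282)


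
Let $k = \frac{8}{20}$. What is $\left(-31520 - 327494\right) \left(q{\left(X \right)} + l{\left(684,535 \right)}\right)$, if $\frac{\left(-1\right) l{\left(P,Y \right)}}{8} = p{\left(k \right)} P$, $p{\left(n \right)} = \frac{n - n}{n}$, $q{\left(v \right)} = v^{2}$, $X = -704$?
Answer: $-177933082624$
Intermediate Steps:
$k = \frac{2}{5}$ ($k = 8 \cdot \frac{1}{20} = \frac{2}{5} \approx 0.4$)
$p{\left(n \right)} = 0$ ($p{\left(n \right)} = \frac{0}{n} = 0$)
$l{\left(P,Y \right)} = 0$ ($l{\left(P,Y \right)} = - 8 \cdot 0 P = \left(-8\right) 0 = 0$)
$\left(-31520 - 327494\right) \left(q{\left(X \right)} + l{\left(684,535 \right)}\right) = \left(-31520 - 327494\right) \left(\left(-704\right)^{2} + 0\right) = - 359014 \left(495616 + 0\right) = \left(-359014\right) 495616 = -177933082624$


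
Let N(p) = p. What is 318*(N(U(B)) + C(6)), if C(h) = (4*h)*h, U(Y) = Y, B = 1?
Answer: 46110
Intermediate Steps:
C(h) = 4*h²
318*(N(U(B)) + C(6)) = 318*(1 + 4*6²) = 318*(1 + 4*36) = 318*(1 + 144) = 318*145 = 46110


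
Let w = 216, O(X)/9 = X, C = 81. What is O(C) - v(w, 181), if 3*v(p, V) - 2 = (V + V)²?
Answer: -42953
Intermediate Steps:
O(X) = 9*X
v(p, V) = ⅔ + 4*V²/3 (v(p, V) = ⅔ + (V + V)²/3 = ⅔ + (2*V)²/3 = ⅔ + (4*V²)/3 = ⅔ + 4*V²/3)
O(C) - v(w, 181) = 9*81 - (⅔ + (4/3)*181²) = 729 - (⅔ + (4/3)*32761) = 729 - (⅔ + 131044/3) = 729 - 1*43682 = 729 - 43682 = -42953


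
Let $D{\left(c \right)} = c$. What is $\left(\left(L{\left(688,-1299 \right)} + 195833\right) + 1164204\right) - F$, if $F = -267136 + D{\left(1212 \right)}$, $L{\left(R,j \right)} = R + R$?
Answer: $1627337$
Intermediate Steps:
$L{\left(R,j \right)} = 2 R$
$F = -265924$ ($F = -267136 + 1212 = -265924$)
$\left(\left(L{\left(688,-1299 \right)} + 195833\right) + 1164204\right) - F = \left(\left(2 \cdot 688 + 195833\right) + 1164204\right) - -265924 = \left(\left(1376 + 195833\right) + 1164204\right) + 265924 = \left(197209 + 1164204\right) + 265924 = 1361413 + 265924 = 1627337$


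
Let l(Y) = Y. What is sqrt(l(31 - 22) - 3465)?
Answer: 24*I*sqrt(6) ≈ 58.788*I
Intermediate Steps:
sqrt(l(31 - 22) - 3465) = sqrt((31 - 22) - 3465) = sqrt(9 - 3465) = sqrt(-3456) = 24*I*sqrt(6)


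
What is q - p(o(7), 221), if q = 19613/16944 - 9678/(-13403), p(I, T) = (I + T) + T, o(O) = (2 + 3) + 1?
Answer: -101314136465/227100432 ≈ -446.12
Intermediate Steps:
o(O) = 6 (o(O) = 5 + 1 = 6)
p(I, T) = I + 2*T
q = 426857071/227100432 (q = 19613*(1/16944) - 9678*(-1/13403) = 19613/16944 + 9678/13403 = 426857071/227100432 ≈ 1.8796)
q - p(o(7), 221) = 426857071/227100432 - (6 + 2*221) = 426857071/227100432 - (6 + 442) = 426857071/227100432 - 1*448 = 426857071/227100432 - 448 = -101314136465/227100432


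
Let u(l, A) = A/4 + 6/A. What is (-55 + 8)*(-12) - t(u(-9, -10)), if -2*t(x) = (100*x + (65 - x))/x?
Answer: 37387/62 ≈ 603.02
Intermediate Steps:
u(l, A) = 6/A + A/4 (u(l, A) = A*(¼) + 6/A = A/4 + 6/A = 6/A + A/4)
t(x) = -(65 + 99*x)/(2*x) (t(x) = -(100*x + (65 - x))/(2*x) = -(65 + 99*x)/(2*x))
(-55 + 8)*(-12) - t(u(-9, -10)) = (-55 + 8)*(-12) - (-65 - 99*(6/(-10) + (¼)*(-10)))/(2*(6/(-10) + (¼)*(-10))) = -47*(-12) - (-65 - 99*(6*(-⅒) - 5/2))/(2*(6*(-⅒) - 5/2)) = 564 - (-65 - 99*(-⅗ - 5/2))/(2*(-⅗ - 5/2)) = 564 - (-65 - 99*(-31/10))/(2*(-31/10)) = 564 - (-10)*(-65 + 3069/10)/(2*31) = 564 - (-10)*2419/(2*31*10) = 564 - 1*(-2419/62) = 564 + 2419/62 = 37387/62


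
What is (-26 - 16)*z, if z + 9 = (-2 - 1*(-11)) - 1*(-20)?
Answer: -840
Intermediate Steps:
z = 20 (z = -9 + ((-2 - 1*(-11)) - 1*(-20)) = -9 + ((-2 + 11) + 20) = -9 + (9 + 20) = -9 + 29 = 20)
(-26 - 16)*z = (-26 - 16)*20 = -42*20 = -840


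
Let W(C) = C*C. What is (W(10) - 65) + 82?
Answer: 117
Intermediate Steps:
W(C) = C²
(W(10) - 65) + 82 = (10² - 65) + 82 = (100 - 65) + 82 = 35 + 82 = 117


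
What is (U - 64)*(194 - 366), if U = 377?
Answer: -53836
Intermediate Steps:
(U - 64)*(194 - 366) = (377 - 64)*(194 - 366) = 313*(-172) = -53836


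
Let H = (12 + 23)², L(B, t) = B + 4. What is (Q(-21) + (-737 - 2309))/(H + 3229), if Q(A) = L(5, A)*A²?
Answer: 923/4454 ≈ 0.20723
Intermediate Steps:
L(B, t) = 4 + B
H = 1225 (H = 35² = 1225)
Q(A) = 9*A² (Q(A) = (4 + 5)*A² = 9*A²)
(Q(-21) + (-737 - 2309))/(H + 3229) = (9*(-21)² + (-737 - 2309))/(1225 + 3229) = (9*441 - 3046)/4454 = (3969 - 3046)*(1/4454) = 923*(1/4454) = 923/4454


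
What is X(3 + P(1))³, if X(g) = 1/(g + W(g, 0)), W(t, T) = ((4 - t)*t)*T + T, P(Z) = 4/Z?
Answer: 1/343 ≈ 0.0029155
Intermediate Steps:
W(t, T) = T + T*t*(4 - t) (W(t, T) = (t*(4 - t))*T + T = T*t*(4 - t) + T = T + T*t*(4 - t))
X(g) = 1/g (X(g) = 1/(g + 0*(1 - g² + 4*g)) = 1/(g + 0) = 1/g)
X(3 + P(1))³ = (1/(3 + 4/1))³ = (1/(3 + 4*1))³ = (1/(3 + 4))³ = (1/7)³ = (⅐)³ = 1/343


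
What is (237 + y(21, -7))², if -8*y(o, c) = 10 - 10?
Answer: 56169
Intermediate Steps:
y(o, c) = 0 (y(o, c) = -(10 - 10)/8 = -⅛*0 = 0)
(237 + y(21, -7))² = (237 + 0)² = 237² = 56169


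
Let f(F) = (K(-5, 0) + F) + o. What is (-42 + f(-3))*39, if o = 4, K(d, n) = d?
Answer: -1794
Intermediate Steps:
f(F) = -1 + F (f(F) = (-5 + F) + 4 = -1 + F)
(-42 + f(-3))*39 = (-42 + (-1 - 3))*39 = (-42 - 4)*39 = -46*39 = -1794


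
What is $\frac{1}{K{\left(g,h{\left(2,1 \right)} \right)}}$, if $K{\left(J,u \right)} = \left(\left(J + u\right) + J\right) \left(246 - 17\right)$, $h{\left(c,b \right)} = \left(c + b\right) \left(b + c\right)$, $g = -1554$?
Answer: $- \frac{1}{709671} \approx -1.4091 \cdot 10^{-6}$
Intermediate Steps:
$h{\left(c,b \right)} = \left(b + c\right)^{2}$ ($h{\left(c,b \right)} = \left(b + c\right) \left(b + c\right) = \left(b + c\right)^{2}$)
$K{\left(J,u \right)} = 229 u + 458 J$ ($K{\left(J,u \right)} = \left(u + 2 J\right) 229 = 229 u + 458 J$)
$\frac{1}{K{\left(g,h{\left(2,1 \right)} \right)}} = \frac{1}{229 \left(1 + 2\right)^{2} + 458 \left(-1554\right)} = \frac{1}{229 \cdot 3^{2} - 711732} = \frac{1}{229 \cdot 9 - 711732} = \frac{1}{2061 - 711732} = \frac{1}{-709671} = - \frac{1}{709671}$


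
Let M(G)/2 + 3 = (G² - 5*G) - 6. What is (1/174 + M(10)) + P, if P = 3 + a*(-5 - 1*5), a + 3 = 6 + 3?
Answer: 4351/174 ≈ 25.006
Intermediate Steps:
a = 6 (a = -3 + (6 + 3) = -3 + 9 = 6)
P = -57 (P = 3 + 6*(-5 - 1*5) = 3 + 6*(-5 - 5) = 3 + 6*(-10) = 3 - 60 = -57)
M(G) = -18 - 10*G + 2*G² (M(G) = -6 + 2*((G² - 5*G) - 6) = -6 + 2*(-6 + G² - 5*G) = -6 + (-12 - 10*G + 2*G²) = -18 - 10*G + 2*G²)
(1/174 + M(10)) + P = (1/174 + (-18 - 10*10 + 2*10²)) - 57 = (1/174 + (-18 - 100 + 2*100)) - 57 = (1/174 + (-18 - 100 + 200)) - 57 = (1/174 + 82) - 57 = 14269/174 - 57 = 4351/174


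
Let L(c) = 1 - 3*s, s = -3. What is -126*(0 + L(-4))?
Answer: -1260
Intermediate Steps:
L(c) = 10 (L(c) = 1 - 3*(-3) = 1 + 9 = 10)
-126*(0 + L(-4)) = -126*(0 + 10) = -126*10 = -1260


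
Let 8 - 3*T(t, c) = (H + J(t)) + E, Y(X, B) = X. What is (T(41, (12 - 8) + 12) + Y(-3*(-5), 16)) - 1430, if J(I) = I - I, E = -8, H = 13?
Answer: -1414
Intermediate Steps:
J(I) = 0
T(t, c) = 1 (T(t, c) = 8/3 - ((13 + 0) - 8)/3 = 8/3 - (13 - 8)/3 = 8/3 - ⅓*5 = 8/3 - 5/3 = 1)
(T(41, (12 - 8) + 12) + Y(-3*(-5), 16)) - 1430 = (1 - 3*(-5)) - 1430 = (1 + 15) - 1430 = 16 - 1430 = -1414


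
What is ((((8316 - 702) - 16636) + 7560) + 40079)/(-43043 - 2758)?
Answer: -38617/45801 ≈ -0.84315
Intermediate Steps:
((((8316 - 702) - 16636) + 7560) + 40079)/(-43043 - 2758) = (((7614 - 16636) + 7560) + 40079)/(-45801) = ((-9022 + 7560) + 40079)*(-1/45801) = (-1462 + 40079)*(-1/45801) = 38617*(-1/45801) = -38617/45801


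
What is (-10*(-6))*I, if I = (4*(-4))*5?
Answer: -4800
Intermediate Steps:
I = -80 (I = -16*5 = -80)
(-10*(-6))*I = -10*(-6)*(-80) = 60*(-80) = -4800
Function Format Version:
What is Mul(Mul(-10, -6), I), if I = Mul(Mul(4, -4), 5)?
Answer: -4800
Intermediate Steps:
I = -80 (I = Mul(-16, 5) = -80)
Mul(Mul(-10, -6), I) = Mul(Mul(-10, -6), -80) = Mul(60, -80) = -4800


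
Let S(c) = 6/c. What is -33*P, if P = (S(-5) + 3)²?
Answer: -2673/25 ≈ -106.92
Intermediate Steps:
P = 81/25 (P = (6/(-5) + 3)² = (6*(-⅕) + 3)² = (-6/5 + 3)² = (9/5)² = 81/25 ≈ 3.2400)
-33*P = -33*81/25 = -2673/25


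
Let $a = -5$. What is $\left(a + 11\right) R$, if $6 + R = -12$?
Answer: $-108$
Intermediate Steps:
$R = -18$ ($R = -6 - 12 = -18$)
$\left(a + 11\right) R = \left(-5 + 11\right) \left(-18\right) = 6 \left(-18\right) = -108$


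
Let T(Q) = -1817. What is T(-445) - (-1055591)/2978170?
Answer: -5410279299/2978170 ≈ -1816.6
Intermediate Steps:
T(-445) - (-1055591)/2978170 = -1817 - (-1055591)/2978170 = -1817 - 1*(-1055591/2978170) = -1817 + 1055591/2978170 = -5410279299/2978170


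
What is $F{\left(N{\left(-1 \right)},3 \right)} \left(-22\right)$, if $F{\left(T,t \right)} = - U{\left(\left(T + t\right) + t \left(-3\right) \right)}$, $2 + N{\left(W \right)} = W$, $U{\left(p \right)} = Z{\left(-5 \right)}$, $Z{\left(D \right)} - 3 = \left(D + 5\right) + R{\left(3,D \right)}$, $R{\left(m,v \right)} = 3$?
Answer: $132$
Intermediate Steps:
$Z{\left(D \right)} = 11 + D$ ($Z{\left(D \right)} = 3 + \left(\left(D + 5\right) + 3\right) = 3 + \left(\left(5 + D\right) + 3\right) = 3 + \left(8 + D\right) = 11 + D$)
$U{\left(p \right)} = 6$ ($U{\left(p \right)} = 11 - 5 = 6$)
$N{\left(W \right)} = -2 + W$
$F{\left(T,t \right)} = -6$ ($F{\left(T,t \right)} = \left(-1\right) 6 = -6$)
$F{\left(N{\left(-1 \right)},3 \right)} \left(-22\right) = \left(-6\right) \left(-22\right) = 132$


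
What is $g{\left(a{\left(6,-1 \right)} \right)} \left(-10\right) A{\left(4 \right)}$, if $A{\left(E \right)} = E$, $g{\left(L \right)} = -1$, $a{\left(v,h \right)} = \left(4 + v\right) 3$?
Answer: $40$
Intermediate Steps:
$a{\left(v,h \right)} = 12 + 3 v$
$g{\left(a{\left(6,-1 \right)} \right)} \left(-10\right) A{\left(4 \right)} = \left(-1\right) \left(-10\right) 4 = 10 \cdot 4 = 40$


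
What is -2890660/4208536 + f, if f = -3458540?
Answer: -3638848247025/1052134 ≈ -3.4585e+6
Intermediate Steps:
-2890660/4208536 + f = -2890660/4208536 - 3458540 = -2890660*1/4208536 - 3458540 = -722665/1052134 - 3458540 = -3638848247025/1052134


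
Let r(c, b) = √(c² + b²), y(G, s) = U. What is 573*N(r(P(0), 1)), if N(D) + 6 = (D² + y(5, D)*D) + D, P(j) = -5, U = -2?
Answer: 11460 - 573*√26 ≈ 8538.3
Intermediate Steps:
y(G, s) = -2
r(c, b) = √(b² + c²)
N(D) = -6 + D² - D (N(D) = -6 + ((D² - 2*D) + D) = -6 + (D² - D) = -6 + D² - D)
573*N(r(P(0), 1)) = 573*(-6 + (√(1² + (-5)²))² - √(1² + (-5)²)) = 573*(-6 + (√(1 + 25))² - √(1 + 25)) = 573*(-6 + (√26)² - √26) = 573*(-6 + 26 - √26) = 573*(20 - √26) = 11460 - 573*√26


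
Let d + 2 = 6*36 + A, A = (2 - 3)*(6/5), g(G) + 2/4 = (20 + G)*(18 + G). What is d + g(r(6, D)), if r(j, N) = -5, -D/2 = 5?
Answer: 4073/10 ≈ 407.30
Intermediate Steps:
D = -10 (D = -2*5 = -10)
g(G) = -1/2 + (18 + G)*(20 + G) (g(G) = -1/2 + (20 + G)*(18 + G) = -1/2 + (18 + G)*(20 + G))
A = -6/5 ≈ -1.2000
d = 1064/5 (d = -2 + (6*36 - 6/5) = -2 + (216 - 6/5) = -2 + 1074/5 = 1064/5 ≈ 212.80)
d + g(r(6, D)) = 1064/5 + (719/2 + (-5)**2 + 38*(-5)) = 1064/5 + (719/2 + 25 - 190) = 1064/5 + 389/2 = 4073/10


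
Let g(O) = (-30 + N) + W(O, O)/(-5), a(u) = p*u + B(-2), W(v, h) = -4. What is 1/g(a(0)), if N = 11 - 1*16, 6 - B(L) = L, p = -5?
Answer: -5/171 ≈ -0.029240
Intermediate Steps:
B(L) = 6 - L
N = -5 (N = 11 - 16 = -5)
a(u) = 8 - 5*u (a(u) = -5*u + (6 - 1*(-2)) = -5*u + (6 + 2) = -5*u + 8 = 8 - 5*u)
g(O) = -171/5 (g(O) = (-30 - 5) - 4/(-5) = -35 - 4*(-1/5) = -35 + 4/5 = -171/5)
1/g(a(0)) = 1/(-171/5) = -5/171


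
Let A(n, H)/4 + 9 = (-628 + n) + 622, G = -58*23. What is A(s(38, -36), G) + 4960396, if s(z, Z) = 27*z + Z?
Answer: 4964296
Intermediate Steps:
s(z, Z) = Z + 27*z
G = -1334
A(n, H) = -60 + 4*n (A(n, H) = -36 + 4*((-628 + n) + 622) = -36 + 4*(-6 + n) = -36 + (-24 + 4*n) = -60 + 4*n)
A(s(38, -36), G) + 4960396 = (-60 + 4*(-36 + 27*38)) + 4960396 = (-60 + 4*(-36 + 1026)) + 4960396 = (-60 + 4*990) + 4960396 = (-60 + 3960) + 4960396 = 3900 + 4960396 = 4964296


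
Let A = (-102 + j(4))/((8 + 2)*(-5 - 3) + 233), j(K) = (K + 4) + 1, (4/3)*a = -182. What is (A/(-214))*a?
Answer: -2821/7276 ≈ -0.38771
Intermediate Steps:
a = -273/2 (a = (¾)*(-182) = -273/2 ≈ -136.50)
j(K) = 5 + K (j(K) = (4 + K) + 1 = 5 + K)
A = -31/51 (A = (-102 + (5 + 4))/((8 + 2)*(-5 - 3) + 233) = (-102 + 9)/(10*(-8) + 233) = -93/(-80 + 233) = -93/153 = -93*1/153 = -31/51 ≈ -0.60784)
(A/(-214))*a = -31/51/(-214)*(-273/2) = -31/51*(-1/214)*(-273/2) = (31/10914)*(-273/2) = -2821/7276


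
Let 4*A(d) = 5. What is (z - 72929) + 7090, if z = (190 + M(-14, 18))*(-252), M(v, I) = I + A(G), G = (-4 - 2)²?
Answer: -118570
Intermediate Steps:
G = 36 (G = (-6)² = 36)
A(d) = 5/4 (A(d) = (¼)*5 = 5/4)
M(v, I) = 5/4 + I (M(v, I) = I + 5/4 = 5/4 + I)
z = -52731 (z = (190 + (5/4 + 18))*(-252) = (190 + 77/4)*(-252) = (837/4)*(-252) = -52731)
(z - 72929) + 7090 = (-52731 - 72929) + 7090 = -125660 + 7090 = -118570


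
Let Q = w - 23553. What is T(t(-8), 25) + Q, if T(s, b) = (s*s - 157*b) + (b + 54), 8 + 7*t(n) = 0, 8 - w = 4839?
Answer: -1579206/49 ≈ -32229.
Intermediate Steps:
w = -4831 (w = 8 - 1*4839 = 8 - 4839 = -4831)
t(n) = -8/7 (t(n) = -8/7 + (1/7)*0 = -8/7 + 0 = -8/7)
T(s, b) = 54 + s**2 - 156*b (T(s, b) = (s**2 - 157*b) + (54 + b) = 54 + s**2 - 156*b)
Q = -28384 (Q = -4831 - 23553 = -28384)
T(t(-8), 25) + Q = (54 + (-8/7)**2 - 156*25) - 28384 = (54 + 64/49 - 3900) - 28384 = -188390/49 - 28384 = -1579206/49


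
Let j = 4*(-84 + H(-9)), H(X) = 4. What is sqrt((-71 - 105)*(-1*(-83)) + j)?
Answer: 4*I*sqrt(933) ≈ 122.18*I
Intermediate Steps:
j = -320 (j = 4*(-84 + 4) = 4*(-80) = -320)
sqrt((-71 - 105)*(-1*(-83)) + j) = sqrt((-71 - 105)*(-1*(-83)) - 320) = sqrt(-176*83 - 320) = sqrt(-14608 - 320) = sqrt(-14928) = 4*I*sqrt(933)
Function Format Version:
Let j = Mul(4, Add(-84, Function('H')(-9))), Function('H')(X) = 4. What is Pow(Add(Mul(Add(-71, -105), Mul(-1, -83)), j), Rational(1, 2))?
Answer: Mul(4, I, Pow(933, Rational(1, 2))) ≈ Mul(122.18, I)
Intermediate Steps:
j = -320 (j = Mul(4, Add(-84, 4)) = Mul(4, -80) = -320)
Pow(Add(Mul(Add(-71, -105), Mul(-1, -83)), j), Rational(1, 2)) = Pow(Add(Mul(Add(-71, -105), Mul(-1, -83)), -320), Rational(1, 2)) = Pow(Add(Mul(-176, 83), -320), Rational(1, 2)) = Pow(Add(-14608, -320), Rational(1, 2)) = Pow(-14928, Rational(1, 2)) = Mul(4, I, Pow(933, Rational(1, 2)))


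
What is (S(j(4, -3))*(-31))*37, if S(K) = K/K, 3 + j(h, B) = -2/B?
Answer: -1147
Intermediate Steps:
j(h, B) = -3 - 2/B
S(K) = 1
(S(j(4, -3))*(-31))*37 = (1*(-31))*37 = -31*37 = -1147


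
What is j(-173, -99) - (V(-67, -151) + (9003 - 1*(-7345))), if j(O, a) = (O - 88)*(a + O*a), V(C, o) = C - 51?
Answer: -4460538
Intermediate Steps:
V(C, o) = -51 + C
j(O, a) = (-88 + O)*(a + O*a)
j(-173, -99) - (V(-67, -151) + (9003 - 1*(-7345))) = -99*(-88 + (-173)² - 87*(-173)) - ((-51 - 67) + (9003 - 1*(-7345))) = -99*(-88 + 29929 + 15051) - (-118 + (9003 + 7345)) = -99*44892 - (-118 + 16348) = -4444308 - 1*16230 = -4444308 - 16230 = -4460538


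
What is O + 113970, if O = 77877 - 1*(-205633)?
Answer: 397480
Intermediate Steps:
O = 283510 (O = 77877 + 205633 = 283510)
O + 113970 = 283510 + 113970 = 397480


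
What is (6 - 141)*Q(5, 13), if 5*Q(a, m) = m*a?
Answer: -1755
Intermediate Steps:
Q(a, m) = a*m/5 (Q(a, m) = (m*a)/5 = (a*m)/5 = a*m/5)
(6 - 141)*Q(5, 13) = (6 - 141)*((1/5)*5*13) = -135*13 = -1755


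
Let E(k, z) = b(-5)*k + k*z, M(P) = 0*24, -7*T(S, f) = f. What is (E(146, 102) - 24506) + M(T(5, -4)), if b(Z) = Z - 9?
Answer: -11658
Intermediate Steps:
T(S, f) = -f/7
b(Z) = -9 + Z
M(P) = 0
E(k, z) = -14*k + k*z (E(k, z) = (-9 - 5)*k + k*z = -14*k + k*z)
(E(146, 102) - 24506) + M(T(5, -4)) = (146*(-14 + 102) - 24506) + 0 = (146*88 - 24506) + 0 = (12848 - 24506) + 0 = -11658 + 0 = -11658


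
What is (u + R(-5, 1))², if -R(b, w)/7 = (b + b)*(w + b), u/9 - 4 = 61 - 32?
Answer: 289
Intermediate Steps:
u = 297 (u = 36 + 9*(61 - 32) = 36 + 9*29 = 36 + 261 = 297)
R(b, w) = -14*b*(b + w) (R(b, w) = -7*(b + b)*(w + b) = -7*2*b*(b + w) = -14*b*(b + w))
(u + R(-5, 1))² = (297 - 14*(-5)*(-5 + 1))² = (297 - 14*(-5)*(-4))² = (297 - 280)² = 17² = 289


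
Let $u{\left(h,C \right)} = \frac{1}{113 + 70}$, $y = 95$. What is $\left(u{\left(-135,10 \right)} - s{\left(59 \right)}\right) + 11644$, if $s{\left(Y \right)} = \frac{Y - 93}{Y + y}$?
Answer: $\frac{164078792}{14091} \approx 11644.0$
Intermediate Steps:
$u{\left(h,C \right)} = \frac{1}{183}$
$s{\left(Y \right)} = \frac{-93 + Y}{95 + Y}$ ($s{\left(Y \right)} = \frac{Y - 93}{Y + 95} = \frac{-93 + Y}{95 + Y}$)
$\left(u{\left(-135,10 \right)} - s{\left(59 \right)}\right) + 11644 = \left(\frac{1}{183} - \frac{-93 + 59}{95 + 59}\right) + 11644 = \left(\frac{1}{183} - \frac{1}{154} \left(-34\right)\right) + 11644 = \left(\frac{1}{183} - - \frac{17}{77}\right) + 11644 = \left(\frac{1}{183} + \frac{17}{77}\right) + 11644 = \frac{3188}{14091} + 11644 = \frac{164078792}{14091}$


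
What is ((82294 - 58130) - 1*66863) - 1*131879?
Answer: -174578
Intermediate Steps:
((82294 - 58130) - 1*66863) - 1*131879 = (24164 - 66863) - 131879 = -42699 - 131879 = -174578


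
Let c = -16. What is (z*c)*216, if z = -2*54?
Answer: 373248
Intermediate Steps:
z = -108
(z*c)*216 = -108*(-16)*216 = 1728*216 = 373248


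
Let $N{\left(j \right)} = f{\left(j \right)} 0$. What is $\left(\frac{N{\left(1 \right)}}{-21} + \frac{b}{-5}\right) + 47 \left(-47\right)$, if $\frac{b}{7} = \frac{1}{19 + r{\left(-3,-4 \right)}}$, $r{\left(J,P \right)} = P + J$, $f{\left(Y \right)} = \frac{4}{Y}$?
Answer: $- \frac{132547}{60} \approx -2209.1$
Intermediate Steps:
$r{\left(J,P \right)} = J + P$
$N{\left(j \right)} = 0$ ($N{\left(j \right)} = \frac{4}{j} 0 = 0$)
$b = \frac{7}{12}$ ($b = \frac{7}{19 - 7} = \frac{7}{12} \approx 0.58333$)
$\left(\frac{N{\left(1 \right)}}{-21} + \frac{b}{-5}\right) + 47 \left(-47\right) = \left(\frac{0}{-21} + \frac{7}{12 \left(-5\right)}\right) + 47 \left(-47\right) = \left(0 \left(- \frac{1}{21}\right) + \frac{7}{12} \left(- \frac{1}{5}\right)\right) - 2209 = \left(0 - \frac{7}{60}\right) - 2209 = - \frac{7}{60} - 2209 = - \frac{132547}{60}$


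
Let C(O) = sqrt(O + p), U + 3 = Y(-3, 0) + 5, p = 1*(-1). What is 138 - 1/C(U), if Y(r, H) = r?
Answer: 138 + I*sqrt(2)/2 ≈ 138.0 + 0.70711*I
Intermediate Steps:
p = -1
U = -1 (U = -3 + (-3 + 5) = -3 + 2 = -1)
C(O) = sqrt(-1 + O) (C(O) = sqrt(O - 1) = sqrt(-1 + O))
138 - 1/C(U) = 138 - 1/(sqrt(-1 - 1)) = 138 - 1/(sqrt(-2)) = 138 - 1/(I*sqrt(2)) = 138 - (-1)*I*sqrt(2)/2 = 138 + I*sqrt(2)/2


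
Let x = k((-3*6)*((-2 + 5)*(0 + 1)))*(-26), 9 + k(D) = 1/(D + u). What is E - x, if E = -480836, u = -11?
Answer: -2405352/5 ≈ -4.8107e+5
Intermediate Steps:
k(D) = -9 + 1/(-11 + D) (k(D) = -9 + 1/(D - 11) = -9 + 1/(-11 + D))
x = 1172/5 (x = ((100 - 9*(-3*6)*(-2 + 5)*(0 + 1))/(-11 + (-3*6)*((-2 + 5)*(0 + 1))))*(-26) = ((100 - (-162)*3*1)/(-11 - 54))*(-26) = ((100 - (-162)*3)/(-11 - 18*3))*(-26) = ((100 - 9*(-54))/(-11 - 54))*(-26) = ((100 + 486)/(-65))*(-26) = -1/65*586*(-26) = -586/65*(-26) = 1172/5 ≈ 234.40)
E - x = -480836 - 1*1172/5 = -480836 - 1172/5 = -2405352/5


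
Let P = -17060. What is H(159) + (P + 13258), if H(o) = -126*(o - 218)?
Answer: 3632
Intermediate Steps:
H(o) = 27468 - 126*o (H(o) = -126*(-218 + o) = 27468 - 126*o)
H(159) + (P + 13258) = (27468 - 126*159) + (-17060 + 13258) = (27468 - 20034) - 3802 = 7434 - 3802 = 3632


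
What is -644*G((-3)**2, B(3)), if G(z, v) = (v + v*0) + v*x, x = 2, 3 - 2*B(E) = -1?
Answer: -3864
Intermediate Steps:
B(E) = 2 (B(E) = 3/2 - 1/2*(-1) = 3/2 + 1/2 = 2)
G(z, v) = 3*v (G(z, v) = (v + v*0) + v*2 = (v + 0) + 2*v = v + 2*v = 3*v)
-644*G((-3)**2, B(3)) = -1932*2 = -644*6 = -3864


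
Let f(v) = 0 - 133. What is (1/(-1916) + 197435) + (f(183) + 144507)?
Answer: 654906043/1916 ≈ 3.4181e+5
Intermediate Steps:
f(v) = -133
(1/(-1916) + 197435) + (f(183) + 144507) = (1/(-1916) + 197435) + (-133 + 144507) = (-1/1916 + 197435) + 144374 = 378285459/1916 + 144374 = 654906043/1916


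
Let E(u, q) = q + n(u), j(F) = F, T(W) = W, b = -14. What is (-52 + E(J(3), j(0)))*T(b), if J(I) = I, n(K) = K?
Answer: 686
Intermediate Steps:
E(u, q) = q + u
(-52 + E(J(3), j(0)))*T(b) = (-52 + (0 + 3))*(-14) = (-52 + 3)*(-14) = -49*(-14) = 686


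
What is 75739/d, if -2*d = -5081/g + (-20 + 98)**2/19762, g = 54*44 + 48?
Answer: 3628131982032/42831553 ≈ 84707.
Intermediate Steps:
g = 2424 (g = 2376 + 48 = 2424)
d = 42831553/47903088 (d = -(-5081/2424 + (-20 + 98)**2/19762)/2 = -(-5081*1/2424 + 78**2*(1/19762))/2 = -(-5081/2424 + 6084*(1/19762))/2 = -(-5081/2424 + 3042/9881)/2 = -1/2*(-42831553/23951544) = 42831553/47903088 ≈ 0.89413)
75739/d = 75739/(42831553/47903088) = 75739*(47903088/42831553) = 3628131982032/42831553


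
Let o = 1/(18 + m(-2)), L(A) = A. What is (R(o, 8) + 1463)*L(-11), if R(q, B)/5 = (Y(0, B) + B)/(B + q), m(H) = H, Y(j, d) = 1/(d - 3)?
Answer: -2083213/129 ≈ -16149.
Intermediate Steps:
Y(j, d) = 1/(-3 + d)
o = 1/16 (o = 1/(18 - 2) = 1/16 ≈ 0.062500)
R(q, B) = 5*(B + 1/(-3 + B))/(B + q) (R(q, B) = 5*((1/(-3 + B) + B)/(B + q)) = 5*((B + 1/(-3 + B))/(B + q)) = 5*(B + 1/(-3 + B))/(B + q))
(R(o, 8) + 1463)*L(-11) = (5*(1 + 8*(-3 + 8))/((-3 + 8)*(8 + 1/16)) + 1463)*(-11) = (5*(1 + 8*5)/(5*(129/16)) + 1463)*(-11) = (5*(⅕)*(16/129)*(1 + 40) + 1463)*(-11) = (5*(⅕)*(16/129)*41 + 1463)*(-11) = (656/129 + 1463)*(-11) = (189383/129)*(-11) = -2083213/129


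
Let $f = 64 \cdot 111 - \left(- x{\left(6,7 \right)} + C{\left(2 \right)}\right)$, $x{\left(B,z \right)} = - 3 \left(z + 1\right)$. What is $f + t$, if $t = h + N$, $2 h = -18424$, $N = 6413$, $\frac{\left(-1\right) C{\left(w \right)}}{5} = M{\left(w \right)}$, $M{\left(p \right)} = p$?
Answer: $4291$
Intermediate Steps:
$C{\left(w \right)} = - 5 w$
$x{\left(B,z \right)} = -3 - 3 z$ ($x{\left(B,z \right)} = - 3 \left(1 + z\right) = -3 - 3 z$)
$h = -9212$ ($h = \frac{1}{2} \left(-18424\right) = -9212$)
$t = -2799$ ($t = -9212 + 6413 = -2799$)
$f = 7090$ ($f = 64 \cdot 111 - \left(24 - 10\right) = 7104 - 14 = 7090$)
$f + t = 7090 - 2799 = 4291$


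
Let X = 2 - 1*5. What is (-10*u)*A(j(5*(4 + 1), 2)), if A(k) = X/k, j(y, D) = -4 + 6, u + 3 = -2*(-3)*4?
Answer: 315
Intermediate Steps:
u = 21 (u = -3 - 2*(-3)*4 = -3 + 6*4 = -3 + 24 = 21)
j(y, D) = 2
X = -3 (X = 2 - 5 = -3)
A(k) = -3/k
(-10*u)*A(j(5*(4 + 1), 2)) = (-10*21)*(-3/2) = -(-630)/2 = -210*(-3/2) = 315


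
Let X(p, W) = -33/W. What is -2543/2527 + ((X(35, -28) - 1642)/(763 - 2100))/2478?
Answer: -33684125369/33488673288 ≈ -1.0058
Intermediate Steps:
-2543/2527 + ((X(35, -28) - 1642)/(763 - 2100))/2478 = -2543/2527 + ((-33/(-28) - 1642)/(763 - 2100))/2478 = -2543*1/2527 + ((-33*(-1/28) - 1642)/(-1337))*(1/2478) = -2543/2527 + ((33/28 - 1642)*(-1/1337))*(1/2478) = -2543/2527 - 45943/28*(-1/1337)*(1/2478) = -2543/2527 + (45943/37436)*(1/2478) = -2543/2527 + 45943/92766408 = -33684125369/33488673288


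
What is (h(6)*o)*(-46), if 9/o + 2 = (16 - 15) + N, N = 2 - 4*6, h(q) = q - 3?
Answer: 54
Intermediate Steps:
h(q) = -3 + q
N = -22 (N = 2 - 24 = -22)
o = -9/23 (o = 9/(-2 + ((16 - 15) - 22)) = 9/(-2 + (1 - 22)) = 9/(-2 - 21) = 9/(-23) = 9*(-1/23) = -9/23 ≈ -0.39130)
(h(6)*o)*(-46) = ((-3 + 6)*(-9/23))*(-46) = (3*(-9/23))*(-46) = -27/23*(-46) = 54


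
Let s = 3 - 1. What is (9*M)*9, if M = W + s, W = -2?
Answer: 0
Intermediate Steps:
s = 2
M = 0 (M = -2 + 2 = 0)
(9*M)*9 = (9*0)*9 = 0*9 = 0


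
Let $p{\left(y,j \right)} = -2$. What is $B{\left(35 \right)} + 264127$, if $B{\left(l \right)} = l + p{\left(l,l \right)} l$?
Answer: $264092$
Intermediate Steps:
$B{\left(l \right)} = - l$ ($B{\left(l \right)} = l - 2 l = - l$)
$B{\left(35 \right)} + 264127 = \left(-1\right) 35 + 264127 = -35 + 264127 = 264092$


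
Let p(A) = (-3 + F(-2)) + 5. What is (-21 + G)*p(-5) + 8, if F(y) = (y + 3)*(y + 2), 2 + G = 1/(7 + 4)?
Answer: -416/11 ≈ -37.818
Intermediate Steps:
G = -21/11 (G = -2 + 1/(7 + 4) = -2 + 1/11 = -21/11 ≈ -1.9091)
F(y) = (2 + y)*(3 + y) (F(y) = (3 + y)*(2 + y) = (2 + y)*(3 + y))
p(A) = 2 (p(A) = (-3 + (6 + (-2)² + 5*(-2))) + 5 = (-3 + (6 + 4 - 10)) + 5 = (-3 + 0) + 5 = -3 + 5 = 2)
(-21 + G)*p(-5) + 8 = (-21 - 21/11)*2 + 8 = -252/11*2 + 8 = -504/11 + 8 = -416/11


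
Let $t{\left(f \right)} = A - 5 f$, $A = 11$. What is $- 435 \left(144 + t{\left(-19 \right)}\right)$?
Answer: $-108750$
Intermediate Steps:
$t{\left(f \right)} = 11 - 5 f$
$- 435 \left(144 + t{\left(-19 \right)}\right) = - 435 \left(144 + \left(11 - -95\right)\right) = - 435 \left(144 + \left(11 + 95\right)\right) = - 435 \left(144 + 106\right) = \left(-435\right) 250 = -108750$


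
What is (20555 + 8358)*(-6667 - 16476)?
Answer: -669133559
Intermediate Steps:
(20555 + 8358)*(-6667 - 16476) = 28913*(-23143) = -669133559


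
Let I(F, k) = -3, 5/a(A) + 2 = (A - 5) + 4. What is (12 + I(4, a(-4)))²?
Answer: 81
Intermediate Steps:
a(A) = 5/(-3 + A) (a(A) = 5/(-2 + ((A - 5) + 4)) = 5/(-2 + ((-5 + A) + 4)) = 5/(-2 + (-1 + A)) = 5/(-3 + A))
(12 + I(4, a(-4)))² = (12 - 3)² = 9² = 81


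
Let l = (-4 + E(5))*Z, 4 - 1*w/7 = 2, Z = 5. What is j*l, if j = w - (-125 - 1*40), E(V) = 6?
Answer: 1790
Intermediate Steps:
w = 14 (w = 28 - 7*2 = 28 - 14 = 14)
j = 179 (j = 14 - (-125 - 1*40) = 14 - (-125 - 40) = 14 - 1*(-165) = 14 + 165 = 179)
l = 10 (l = (-4 + 6)*5 = 2*5 = 10)
j*l = 179*10 = 1790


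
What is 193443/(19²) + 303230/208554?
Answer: 20226388726/37643997 ≈ 537.31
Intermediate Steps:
193443/(19²) + 303230/208554 = 193443/361 + 303230*(1/208554) = 193443*(1/361) + 151615/104277 = 193443/361 + 151615/104277 = 20226388726/37643997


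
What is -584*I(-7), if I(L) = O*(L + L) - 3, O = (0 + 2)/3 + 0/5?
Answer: 21608/3 ≈ 7202.7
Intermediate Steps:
O = ⅔ (O = 2*(⅓) + 0*(⅕) = ⅔ + 0 = ⅔ ≈ 0.66667)
I(L) = -3 + 4*L/3 (I(L) = 2*(L + L)/3 - 3 = 2*(2*L)/3 - 3 = 4*L/3 - 3 = -3 + 4*L/3)
-584*I(-7) = -584*(-3 + (4/3)*(-7)) = -584*(-3 - 28/3) = -584*(-37/3) = 21608/3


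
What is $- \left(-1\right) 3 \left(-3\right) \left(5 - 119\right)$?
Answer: $1026$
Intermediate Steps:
$- \left(-1\right) 3 \left(-3\right) \left(5 - 119\right) = \left(-1\right) \left(-3\right) \left(-3\right) \left(-114\right) = 3 \left(-3\right) \left(-114\right) = \left(-9\right) \left(-114\right) = 1026$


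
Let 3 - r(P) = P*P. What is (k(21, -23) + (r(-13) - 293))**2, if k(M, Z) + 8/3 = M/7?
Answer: 1893376/9 ≈ 2.1038e+5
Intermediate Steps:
k(M, Z) = -8/3 + M/7
r(P) = 3 - P**2 (r(P) = 3 - P*P = 3 - P**2)
(k(21, -23) + (r(-13) - 293))**2 = ((-8/3 + (1/7)*21) + ((3 - 1*(-13)**2) - 293))**2 = ((-8/3 + 3) + ((3 - 1*169) - 293))**2 = (1/3 + ((3 - 169) - 293))**2 = (1/3 + (-166 - 293))**2 = (1/3 - 459)**2 = (-1376/3)**2 = 1893376/9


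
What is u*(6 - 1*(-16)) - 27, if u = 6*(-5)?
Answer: -687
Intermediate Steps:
u = -30
u*(6 - 1*(-16)) - 27 = -30*(6 - 1*(-16)) - 27 = -30*(6 + 16) - 27 = -30*22 - 27 = -660 - 27 = -687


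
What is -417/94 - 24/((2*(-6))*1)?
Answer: -229/94 ≈ -2.4362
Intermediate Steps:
-417/94 - 24/((2*(-6))*1) = -417*1/94 - 24/((-12*1)) = -417/94 - 24/(-12) = -417/94 - 24*(-1/12) = -417/94 + 2 = -229/94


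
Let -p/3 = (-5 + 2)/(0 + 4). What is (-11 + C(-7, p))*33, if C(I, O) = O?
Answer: -1155/4 ≈ -288.75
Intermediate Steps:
p = 9/4 (p = -3*(-5 + 2)/(0 + 4) = -(-9)/4 = -3*(-3/4) = 9/4 ≈ 2.2500)
(-11 + C(-7, p))*33 = (-11 + 9/4)*33 = -35/4*33 = -1155/4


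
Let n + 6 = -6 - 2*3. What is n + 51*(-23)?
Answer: -1191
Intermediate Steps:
n = -18 (n = -6 + (-6 - 2*3) = -6 + (-6 - 1*6) = -6 + (-6 - 6) = -6 - 12 = -18)
n + 51*(-23) = -18 + 51*(-23) = -18 - 1173 = -1191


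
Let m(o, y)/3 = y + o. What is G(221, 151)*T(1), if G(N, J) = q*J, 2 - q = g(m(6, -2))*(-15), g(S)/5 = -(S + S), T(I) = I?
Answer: -271498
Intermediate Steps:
m(o, y) = 3*o + 3*y (m(o, y) = 3*(y + o) = 3*(o + y) = 3*o + 3*y)
g(S) = -10*S (g(S) = 5*(-(S + S)) = 5*(-2*S) = -10*S)
q = -1798 (q = 2 - (-10*(3*6 + 3*(-2)))*(-15) = 2 - (-10*(18 - 6))*(-15) = 2 - (-10*12)*(-15) = 2 - (-120)*(-15) = 2 - 1*1800 = 2 - 1800 = -1798)
G(N, J) = -1798*J
G(221, 151)*T(1) = -1798*151*1 = -271498*1 = -271498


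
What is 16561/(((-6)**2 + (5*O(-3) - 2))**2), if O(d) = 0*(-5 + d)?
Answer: 16561/1156 ≈ 14.326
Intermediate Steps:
O(d) = 0
16561/(((-6)**2 + (5*O(-3) - 2))**2) = 16561/(((-6)**2 + (5*0 - 2))**2) = 16561/((36 + (0 - 2))**2) = 16561/((36 - 2)**2) = 16561/(34**2) = 16561/1156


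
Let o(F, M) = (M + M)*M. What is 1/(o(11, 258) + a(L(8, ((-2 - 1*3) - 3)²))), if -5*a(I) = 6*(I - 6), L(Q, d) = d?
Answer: 5/665292 ≈ 7.5155e-6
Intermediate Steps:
o(F, M) = 2*M² (o(F, M) = (2*M)*M = 2*M²)
a(I) = 36/5 - 6*I/5 (a(I) = -6*(I - 6)/5 = -6*(-6 + I)/5 = -(-36 + 6*I)/5 = 36/5 - 6*I/5)
1/(o(11, 258) + a(L(8, ((-2 - 1*3) - 3)²))) = 1/(2*258² + (36/5 - 6*((-2 - 1*3) - 3)²/5)) = 1/(2*66564 + (36/5 - 6*((-2 - 3) - 3)²/5)) = 1/(133128 + (36/5 - 6*(-5 - 3)²/5)) = 1/(133128 + (36/5 - 6/5*(-8)²)) = 1/(133128 + (36/5 - 6/5*64)) = 1/(133128 + (36/5 - 384/5)) = 1/(133128 - 348/5) = 1/(665292/5) = 5/665292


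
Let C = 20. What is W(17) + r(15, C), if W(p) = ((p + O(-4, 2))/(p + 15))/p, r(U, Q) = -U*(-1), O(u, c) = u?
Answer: 8173/544 ≈ 15.024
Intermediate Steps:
r(U, Q) = U
W(p) = (-4 + p)/(p*(15 + p)) (W(p) = ((p - 4)/(p + 15))/p = ((-4 + p)/(15 + p))/p = (-4 + p)/(p*(15 + p)))
W(17) + r(15, C) = (-4 + 17)/(17*(15 + 17)) + 15 = (1/17)*13/32 + 15 = (1/17)*(1/32)*13 + 15 = 13/544 + 15 = 8173/544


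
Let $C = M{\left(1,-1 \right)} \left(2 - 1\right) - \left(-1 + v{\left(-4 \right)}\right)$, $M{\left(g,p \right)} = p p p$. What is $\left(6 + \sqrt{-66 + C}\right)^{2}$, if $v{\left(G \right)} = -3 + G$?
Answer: $\left(6 + i \sqrt{59}\right)^{2} \approx -23.0 + 92.174 i$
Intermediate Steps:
$M{\left(g,p \right)} = p^{3}$ ($M{\left(g,p \right)} = p^{2} p = p^{3}$)
$C = 7$ ($C = \left(-1\right)^{3} \left(2 - 1\right) + \left(1 - \left(-3 - 4\right)\right) = - (2 - 1) + \left(1 - -7\right) = \left(-1\right) 1 + \left(1 + 7\right) = -1 + 8 = 7$)
$\left(6 + \sqrt{-66 + C}\right)^{2} = \left(6 + \sqrt{-66 + 7}\right)^{2} = \left(6 + \sqrt{-59}\right)^{2} = \left(6 + i \sqrt{59}\right)^{2}$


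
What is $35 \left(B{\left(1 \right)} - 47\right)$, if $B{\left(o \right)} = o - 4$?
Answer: $-1750$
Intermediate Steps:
$B{\left(o \right)} = -4 + o$
$35 \left(B{\left(1 \right)} - 47\right) = 35 \left(\left(-4 + 1\right) - 47\right) = 35 \left(-3 - 47\right) = 35 \left(-50\right) = -1750$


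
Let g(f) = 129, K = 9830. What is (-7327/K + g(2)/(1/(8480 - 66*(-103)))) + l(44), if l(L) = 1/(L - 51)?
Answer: 135614953101/68810 ≈ 1.9709e+6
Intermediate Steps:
l(L) = 1/(-51 + L)
(-7327/K + g(2)/(1/(8480 - 66*(-103)))) + l(44) = (-7327/9830 + 129/(1/(8480 - 66*(-103)))) + 1/(-51 + 44) = (-7327*1/9830 + 129/(1/(8480 + 6798))) + 1/(-7) = (-7327/9830 + 129/(1/15278)) - ⅐ = (-7327/9830 + 129*15278) - ⅐ = (-7327/9830 + 1970862) - ⅐ = 19373566133/9830 - ⅐ = 135614953101/68810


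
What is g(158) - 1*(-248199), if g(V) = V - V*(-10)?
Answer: 249937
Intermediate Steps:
g(V) = 11*V (g(V) = V - (-10)*V = V + 10*V = 11*V)
g(158) - 1*(-248199) = 11*158 - 1*(-248199) = 1738 + 248199 = 249937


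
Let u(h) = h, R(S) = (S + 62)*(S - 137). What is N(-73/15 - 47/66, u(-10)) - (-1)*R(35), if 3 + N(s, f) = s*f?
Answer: -324760/33 ≈ -9841.2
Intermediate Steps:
R(S) = (-137 + S)*(62 + S) (R(S) = (62 + S)*(-137 + S) = (-137 + S)*(62 + S))
N(s, f) = -3 + f*s (N(s, f) = -3 + s*f = -3 + f*s)
N(-73/15 - 47/66, u(-10)) - (-1)*R(35) = (-3 - 10*(-73/15 - 47/66)) - (-1)*(-8494 + 35**2 - 75*35) = (-3 - 10*(-73*1/15 - 47*1/66)) - (-1)*(-8494 + 1225 - 2625) = (-3 - 10*(-73/15 - 47/66)) - (-1)*(-9894) = (-3 - 10*(-1841/330)) - 1*9894 = (-3 + 1841/33) - 9894 = 1742/33 - 9894 = -324760/33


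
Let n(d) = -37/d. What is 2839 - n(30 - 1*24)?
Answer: 17071/6 ≈ 2845.2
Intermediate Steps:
2839 - n(30 - 1*24) = 2839 - (-37)/(30 - 1*24) = 2839 - (-37)/(30 - 24) = 2839 - (-37)/6 = 2839 - 1*(-37/6) = 2839 + 37/6 = 17071/6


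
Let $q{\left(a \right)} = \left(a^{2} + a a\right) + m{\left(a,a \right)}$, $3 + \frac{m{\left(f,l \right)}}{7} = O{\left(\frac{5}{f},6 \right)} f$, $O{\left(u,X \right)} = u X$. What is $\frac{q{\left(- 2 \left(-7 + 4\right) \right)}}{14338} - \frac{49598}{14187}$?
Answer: $- \frac{707433317}{203413206} \approx -3.4778$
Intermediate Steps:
$O{\left(u,X \right)} = X u$
$m{\left(f,l \right)} = 189$ ($m{\left(f,l \right)} = -21 + 7 \cdot 6 \frac{5}{f} f = -21 + 7 \frac{30}{f} f = -21 + 7 \cdot 30 = -21 + 210 = 189$)
$q{\left(a \right)} = 189 + 2 a^{2}$ ($q{\left(a \right)} = \left(a^{2} + a a\right) + 189 = \left(a^{2} + a^{2}\right) + 189 = 2 a^{2} + 189 = 189 + 2 a^{2}$)
$\frac{q{\left(- 2 \left(-7 + 4\right) \right)}}{14338} - \frac{49598}{14187} = \frac{189 + 2 \left(- 2 \left(-7 + 4\right)\right)^{2}}{14338} - \frac{49598}{14187} = \left(189 + 2 \left(\left(-2\right) \left(-3\right)\right)^{2}\right) \frac{1}{14338} - \frac{49598}{14187} = \left(189 + 2 \cdot 6^{2}\right) \frac{1}{14338} - \frac{49598}{14187} = \left(189 + 2 \cdot 36\right) \frac{1}{14338} - \frac{49598}{14187} = \left(189 + 72\right) \frac{1}{14338} - \frac{49598}{14187} = 261 \cdot \frac{1}{14338} - \frac{49598}{14187} = \frac{261}{14338} - \frac{49598}{14187} = - \frac{707433317}{203413206}$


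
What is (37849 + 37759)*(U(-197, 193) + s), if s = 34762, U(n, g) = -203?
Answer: 2612936872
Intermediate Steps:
(37849 + 37759)*(U(-197, 193) + s) = (37849 + 37759)*(-203 + 34762) = 75608*34559 = 2612936872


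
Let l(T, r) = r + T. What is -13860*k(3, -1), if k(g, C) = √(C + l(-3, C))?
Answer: -13860*I*√5 ≈ -30992.0*I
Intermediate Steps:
l(T, r) = T + r
k(g, C) = √(-3 + 2*C) (k(g, C) = √(C + (-3 + C)) = √(-3 + 2*C))
-13860*k(3, -1) = -13860*√(-3 + 2*(-1)) = -13860*√(-3 - 2) = -13860*I*√5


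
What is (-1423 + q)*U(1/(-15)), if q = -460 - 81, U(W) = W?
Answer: 1964/15 ≈ 130.93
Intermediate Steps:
q = -541
(-1423 + q)*U(1/(-15)) = (-1423 - 541)/(-15) = -1964*(-1/15) = 1964/15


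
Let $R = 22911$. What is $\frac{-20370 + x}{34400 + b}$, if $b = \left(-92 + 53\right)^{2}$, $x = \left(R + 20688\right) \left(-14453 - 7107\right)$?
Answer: $- \frac{940014810}{35921} \approx -26169.0$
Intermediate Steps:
$x = -939994440$ ($x = \left(22911 + 20688\right) \left(-14453 - 7107\right) = 43599 \left(-21560\right) = -939994440$)
$b = 1521$ ($b = \left(-39\right)^{2} = 1521$)
$\frac{-20370 + x}{34400 + b} = \frac{-20370 - 939994440}{34400 + 1521} = - \frac{940014810}{35921}$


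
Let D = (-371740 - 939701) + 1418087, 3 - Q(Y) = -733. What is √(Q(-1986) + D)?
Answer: √107382 ≈ 327.69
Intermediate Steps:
Q(Y) = 736 (Q(Y) = 3 - 1*(-733) = 3 + 733 = 736)
D = 106646 (D = -1311441 + 1418087 = 106646)
√(Q(-1986) + D) = √(736 + 106646) = √107382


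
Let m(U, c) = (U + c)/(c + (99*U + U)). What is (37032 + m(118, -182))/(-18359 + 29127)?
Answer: 26889857/7818914 ≈ 3.4391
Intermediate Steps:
m(U, c) = (U + c)/(c + 100*U)
(37032 + m(118, -182))/(-18359 + 29127) = (37032 + (118 - 182)/(-182 + 100*118))/(-18359 + 29127) = (37032 - 64/(-182 + 11800))/10768 = (37032 - 64/11618)*(1/10768) = (37032 + (1/11618)*(-64))*(1/10768) = (37032 - 32/5809)*(1/10768) = (215118856/5809)*(1/10768) = 26889857/7818914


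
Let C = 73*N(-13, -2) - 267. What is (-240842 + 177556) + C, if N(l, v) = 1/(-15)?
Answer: -953368/15 ≈ -63558.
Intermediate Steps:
N(l, v) = -1/15
C = -4078/15 (C = 73*(-1/15) - 267 = -73/15 - 267 = -4078/15 ≈ -271.87)
(-240842 + 177556) + C = (-240842 + 177556) - 4078/15 = -63286 - 4078/15 = -953368/15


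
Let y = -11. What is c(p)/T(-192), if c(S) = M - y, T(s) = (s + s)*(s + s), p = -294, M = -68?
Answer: -19/49152 ≈ -0.00038656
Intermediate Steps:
T(s) = 4*s² (T(s) = (2*s)*(2*s) = 4*s²)
c(S) = -57 (c(S) = -68 - 1*(-11) = -68 + 11 = -57)
c(p)/T(-192) = -57/(4*(-192)²) = -57/(4*36864) = -57/147456 = -57*1/147456 = -19/49152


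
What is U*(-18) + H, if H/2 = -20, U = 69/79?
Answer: -4402/79 ≈ -55.721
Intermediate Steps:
U = 69/79 (U = 69*(1/79) = 69/79 ≈ 0.87342)
H = -40 (H = 2*(-20) = -40)
U*(-18) + H = (69/79)*(-18) - 40 = -1242/79 - 40 = -4402/79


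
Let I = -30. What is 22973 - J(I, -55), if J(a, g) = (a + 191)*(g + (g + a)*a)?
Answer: -378722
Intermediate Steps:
J(a, g) = (191 + a)*(g + a*(a + g)) (J(a, g) = (191 + a)*(g + (a + g)*a) = (191 + a)*(g + a*(a + g)))
22973 - J(I, -55) = 22973 - ((-30)³ + 191*(-55) + 191*(-30)² - 55*(-30)² + 192*(-30)*(-55)) = 22973 - (-27000 - 10505 + 191*900 - 55*900 + 316800) = 22973 - (-27000 - 10505 + 171900 - 49500 + 316800) = 22973 - 1*401695 = 22973 - 401695 = -378722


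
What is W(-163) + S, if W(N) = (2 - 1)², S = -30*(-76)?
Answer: 2281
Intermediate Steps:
S = 2280
W(N) = 1 (W(N) = 1² = 1)
W(-163) + S = 1 + 2280 = 2281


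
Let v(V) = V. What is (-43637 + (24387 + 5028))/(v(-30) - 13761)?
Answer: 14222/13791 ≈ 1.0313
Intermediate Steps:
(-43637 + (24387 + 5028))/(v(-30) - 13761) = (-43637 + (24387 + 5028))/(-30 - 13761) = (-43637 + 29415)/(-13791) = -14222*(-1/13791) = 14222/13791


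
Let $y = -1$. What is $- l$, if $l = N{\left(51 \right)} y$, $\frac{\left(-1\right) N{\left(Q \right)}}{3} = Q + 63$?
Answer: $-342$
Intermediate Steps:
$N{\left(Q \right)} = -189 - 3 Q$ ($N{\left(Q \right)} = - 3 \left(Q + 63\right) = - 3 \left(63 + Q\right) = -189 - 3 Q$)
$l = 342$ ($l = \left(-189 - 153\right) \left(-1\right) = \left(-342\right) \left(-1\right) = 342$)
$- l = \left(-1\right) 342 = -342$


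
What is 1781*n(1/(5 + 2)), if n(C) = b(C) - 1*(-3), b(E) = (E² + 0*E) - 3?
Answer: 1781/49 ≈ 36.347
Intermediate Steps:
b(E) = -3 + E² (b(E) = (E² + 0) - 3 = E² - 3 = -3 + E²)
n(C) = C² (n(C) = (-3 + C²) - 1*(-3) = (-3 + C²) + 3 = C²)
1781*n(1/(5 + 2)) = 1781*(1/(5 + 2))² = 1781*(1/7)² = 1781*(⅐)² = 1781*(1/49) = 1781/49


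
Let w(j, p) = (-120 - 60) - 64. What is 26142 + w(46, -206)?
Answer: 25898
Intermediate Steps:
w(j, p) = -244 (w(j, p) = -180 - 64 = -244)
26142 + w(46, -206) = 26142 - 244 = 25898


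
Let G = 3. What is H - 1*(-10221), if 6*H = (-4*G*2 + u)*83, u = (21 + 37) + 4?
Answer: 32240/3 ≈ 10747.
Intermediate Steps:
u = 62 (u = 58 + 4 = 62)
H = 1577/3 (H = ((-4*3*2 + 62)*83)/6 = ((-12*2 + 62)*83)/6 = ((-24 + 62)*83)/6 = (38*83)/6 = (⅙)*3154 = 1577/3 ≈ 525.67)
H - 1*(-10221) = 1577/3 - 1*(-10221) = 1577/3 + 10221 = 32240/3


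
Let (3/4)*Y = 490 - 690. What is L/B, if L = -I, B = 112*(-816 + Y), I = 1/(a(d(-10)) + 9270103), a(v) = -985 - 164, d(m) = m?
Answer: 3/3371823010304 ≈ 8.8973e-13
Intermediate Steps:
Y = -800/3 (Y = 4*(490 - 690)/3 = (4/3)*(-200) = -800/3 ≈ -266.67)
a(v) = -1149
I = 1/9268954 (I = 1/(-1149 + 9270103) = 1/9268954 ≈ 1.0789e-7)
B = -363776/3 (B = 112*(-816 - 800/3) = 112*(-3248/3) = -363776/3 ≈ -1.2126e+5)
L = -1/9268954 (L = -1*1/9268954 = -1/9268954 ≈ -1.0789e-7)
L/B = -1/(9268954*(-363776/3)) = -1/9268954*(-3/363776) = 3/3371823010304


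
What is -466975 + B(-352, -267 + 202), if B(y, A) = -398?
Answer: -467373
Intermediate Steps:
-466975 + B(-352, -267 + 202) = -466975 - 398 = -467373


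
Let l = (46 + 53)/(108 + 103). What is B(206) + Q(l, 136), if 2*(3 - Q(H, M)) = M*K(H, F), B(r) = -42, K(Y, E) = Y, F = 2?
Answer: -14961/211 ≈ -70.905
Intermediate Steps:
l = 99/211 ≈ 0.46919
Q(H, M) = 3 - H*M/2 (Q(H, M) = 3 - M*H/2 = 3 - H*M/2)
B(206) + Q(l, 136) = -42 + (3 - ½*99/211*136) = -42 + (3 - 6732/211) = -42 - 6099/211 = -14961/211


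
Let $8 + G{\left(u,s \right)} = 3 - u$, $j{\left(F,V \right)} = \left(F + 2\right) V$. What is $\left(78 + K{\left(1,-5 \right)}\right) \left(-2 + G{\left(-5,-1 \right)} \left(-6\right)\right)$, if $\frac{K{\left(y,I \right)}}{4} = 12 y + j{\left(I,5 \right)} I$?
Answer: $-852$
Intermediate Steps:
$j{\left(F,V \right)} = V \left(2 + F\right)$ ($j{\left(F,V \right)} = \left(2 + F\right) V = V \left(2 + F\right)$)
$G{\left(u,s \right)} = -5 - u$ ($G{\left(u,s \right)} = -8 - \left(-3 + u\right) = -5 - u$)
$K{\left(y,I \right)} = 48 y + 4 I \left(10 + 5 I\right)$ ($K{\left(y,I \right)} = 4 \left(12 y + 5 \left(2 + I\right) I\right) = 4 \left(12 y + \left(10 + 5 I\right) I\right) = 4 \left(12 y + I \left(10 + 5 I\right)\right) = 48 y + 4 I \left(10 + 5 I\right)$)
$\left(78 + K{\left(1,-5 \right)}\right) \left(-2 + G{\left(-5,-1 \right)} \left(-6\right)\right) = \left(78 + \left(48 \cdot 1 + 20 \left(-5\right) \left(2 - 5\right)\right)\right) \left(-2 + \left(-5 - -5\right) \left(-6\right)\right) = \left(78 + \left(48 + 20 \left(-5\right) \left(-3\right)\right)\right) \left(-2 + \left(-5 + 5\right) \left(-6\right)\right) = \left(78 + \left(48 + 300\right)\right) \left(-2 + 0 \left(-6\right)\right) = \left(78 + 348\right) \left(-2 + 0\right) = 426 \left(-2\right) = -852$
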